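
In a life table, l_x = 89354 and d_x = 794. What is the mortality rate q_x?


q_x = d_x / l_x
= 794 / 89354
= 0.0089


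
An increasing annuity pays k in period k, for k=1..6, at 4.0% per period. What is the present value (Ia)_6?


(Ia)_n = sum_{k=1}^{n} k * v^k, v = 1/(1+i)
v = 0.961538
Sum computed term by term:
(Ia)_6 = 17.7484


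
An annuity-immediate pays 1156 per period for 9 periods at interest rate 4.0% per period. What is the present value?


PV = PMT * (1 - (1+i)^(-n)) / i
= 1156 * (1 - (1+0.04)^(-9)) / 0.04
= 1156 * (1 - 0.702587) / 0.04
= 1156 * 7.435332
= 8595.2433


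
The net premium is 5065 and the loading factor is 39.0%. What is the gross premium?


Gross = net * (1 + loading)
= 5065 * (1 + 0.39)
= 5065 * 1.39
= 7040.35


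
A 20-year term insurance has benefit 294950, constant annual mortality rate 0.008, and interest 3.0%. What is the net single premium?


NSP = benefit * sum_{k=0}^{n-1} k_p_x * q * v^(k+1)
With constant q=0.008, v=0.970874
Sum = 0.111262
NSP = 294950 * 0.111262
= 32816.5795


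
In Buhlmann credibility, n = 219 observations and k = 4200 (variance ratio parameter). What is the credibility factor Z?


Z = n / (n + k)
= 219 / (219 + 4200)
= 219 / 4419
= 0.0496


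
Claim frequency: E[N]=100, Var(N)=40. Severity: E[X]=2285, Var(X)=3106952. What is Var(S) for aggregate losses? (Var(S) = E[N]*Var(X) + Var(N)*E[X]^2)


Var(S) = E[N]*Var(X) + Var(N)*E[X]^2
= 100*3106952 + 40*2285^2
= 310695200 + 208849000
= 5.1954e+08


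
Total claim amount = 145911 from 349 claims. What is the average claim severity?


severity = total / number
= 145911 / 349
= 418.0831


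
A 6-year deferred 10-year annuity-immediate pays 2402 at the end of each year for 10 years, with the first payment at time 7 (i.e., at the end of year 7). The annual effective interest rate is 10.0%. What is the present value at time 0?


PV at time 6 of the 10-year annuity-immediate:
a_n = 2402 * (1-(1+0.1)^(-10))/0.1 = 14759.2502
Discount back 6 years to time 0:
PV = 14759.2502 * (1+0.1)^(-6)
= 14759.2502 * 0.564474
= 8331.212


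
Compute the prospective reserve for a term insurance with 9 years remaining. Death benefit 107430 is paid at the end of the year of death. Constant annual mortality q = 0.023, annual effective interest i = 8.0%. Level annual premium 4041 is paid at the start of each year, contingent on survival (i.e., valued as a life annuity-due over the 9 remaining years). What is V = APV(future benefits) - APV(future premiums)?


v = 1/(1+i) = 0.925926
APV(future benefits) per unit = sum_{k=0}^{8} k_p_x * q * v^(k+1) = 0.132701
APV(future benefits) = 107430 * 0.132701 = 14256.0723
Life annuity-due factor ä_{x:9} = sum_{k=0}^{8} k_p_x * v^k = 6.231179
APV(future premiums) = 4041 * 6.231179 = 25180.1947
V = 14256.0723 - 25180.1947
= -10924.1224


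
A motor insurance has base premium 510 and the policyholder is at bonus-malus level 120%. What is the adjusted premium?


adjusted = base * BM_level / 100
= 510 * 120 / 100
= 510 * 1.2
= 612.0


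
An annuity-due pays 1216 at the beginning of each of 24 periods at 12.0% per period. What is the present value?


PV_due = PMT * (1-(1+i)^(-n))/i * (1+i)
PV_immediate = 9465.728
PV_due = 9465.728 * 1.12
= 10601.6154


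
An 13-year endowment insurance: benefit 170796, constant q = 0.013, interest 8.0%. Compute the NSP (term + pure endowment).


Term component = 16469.2459
Pure endowment = 13_p_x * v^13 * benefit = 0.843574 * 0.367698 * 170796 = 52977.5486
NSP = 69446.7945


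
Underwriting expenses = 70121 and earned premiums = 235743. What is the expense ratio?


Expense ratio = expenses / premiums
= 70121 / 235743
= 0.2974


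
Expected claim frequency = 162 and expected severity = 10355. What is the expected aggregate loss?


E[S] = E[N] * E[X]
= 162 * 10355
= 1.6775e+06


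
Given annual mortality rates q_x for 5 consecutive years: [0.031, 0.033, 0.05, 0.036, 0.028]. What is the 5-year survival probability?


p_k = 1 - q_k for each year
Survival = product of (1 - q_k)
= 0.969 * 0.967 * 0.95 * 0.964 * 0.972
= 0.8341


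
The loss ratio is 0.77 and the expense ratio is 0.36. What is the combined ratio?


Combined ratio = loss ratio + expense ratio
= 0.77 + 0.36
= 1.13


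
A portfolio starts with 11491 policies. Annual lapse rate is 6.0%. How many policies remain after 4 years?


remaining = initial * (1 - lapse)^years
= 11491 * (1 - 0.06)^4
= 11491 * 0.780749
= 8971.5863


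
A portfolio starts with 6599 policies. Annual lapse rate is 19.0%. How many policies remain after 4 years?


remaining = initial * (1 - lapse)^years
= 6599 * (1 - 0.19)^4
= 6599 * 0.430467
= 2840.6531


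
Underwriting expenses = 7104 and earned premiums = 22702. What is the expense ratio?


Expense ratio = expenses / premiums
= 7104 / 22702
= 0.3129


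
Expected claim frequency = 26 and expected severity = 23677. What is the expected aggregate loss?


E[S] = E[N] * E[X]
= 26 * 23677
= 615602


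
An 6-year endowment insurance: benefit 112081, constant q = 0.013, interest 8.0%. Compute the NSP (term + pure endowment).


Term component = 6539.7168
Pure endowment = 6_p_x * v^6 * benefit = 0.924491 * 0.63017 * 112081 = 65296.8725
NSP = 71836.5892


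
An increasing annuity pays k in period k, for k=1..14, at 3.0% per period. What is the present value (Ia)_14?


(Ia)_n = sum_{k=1}^{n} k * v^k, v = 1/(1+i)
v = 0.970874
Sum computed term by term:
(Ia)_14 = 79.3102


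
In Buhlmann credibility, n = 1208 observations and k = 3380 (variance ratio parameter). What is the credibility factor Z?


Z = n / (n + k)
= 1208 / (1208 + 3380)
= 1208 / 4588
= 0.2633


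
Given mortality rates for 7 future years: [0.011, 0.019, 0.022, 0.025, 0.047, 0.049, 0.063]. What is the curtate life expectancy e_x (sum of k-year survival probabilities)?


e_x = sum_{k=1}^{n} k_p_x
k_p_x values:
  1_p_x = 0.989
  2_p_x = 0.970209
  3_p_x = 0.948864
  4_p_x = 0.925143
  5_p_x = 0.881661
  6_p_x = 0.83846
  7_p_x = 0.785637
e_x = 6.339


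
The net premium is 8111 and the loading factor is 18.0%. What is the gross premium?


Gross = net * (1 + loading)
= 8111 * (1 + 0.18)
= 8111 * 1.18
= 9570.98


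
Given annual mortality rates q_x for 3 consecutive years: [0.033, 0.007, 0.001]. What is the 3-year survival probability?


p_k = 1 - q_k for each year
Survival = product of (1 - q_k)
= 0.967 * 0.993 * 0.999
= 0.9593


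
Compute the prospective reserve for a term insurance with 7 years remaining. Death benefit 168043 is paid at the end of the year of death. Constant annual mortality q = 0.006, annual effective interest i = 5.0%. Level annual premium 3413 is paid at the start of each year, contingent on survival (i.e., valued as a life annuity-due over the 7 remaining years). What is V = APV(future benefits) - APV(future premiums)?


v = 1/(1+i) = 0.952381
APV(future benefits) per unit = sum_{k=0}^{6} k_p_x * q * v^(k+1) = 0.03414
APV(future benefits) = 168043 * 0.03414 = 5736.9043
Life annuity-due factor ä_{x:7} = sum_{k=0}^{6} k_p_x * v^k = 5.974413
APV(future premiums) = 3413 * 5.974413 = 20390.671
V = 5736.9043 - 20390.671
= -14653.7667


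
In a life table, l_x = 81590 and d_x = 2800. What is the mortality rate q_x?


q_x = d_x / l_x
= 2800 / 81590
= 0.0343


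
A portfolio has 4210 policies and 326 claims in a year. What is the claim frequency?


frequency = claims / policies
= 326 / 4210
= 0.0774


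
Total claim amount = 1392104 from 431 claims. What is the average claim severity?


severity = total / number
= 1392104 / 431
= 3229.9397


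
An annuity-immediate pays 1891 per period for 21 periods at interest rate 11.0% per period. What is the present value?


PV = PMT * (1 - (1+i)^(-n)) / i
= 1891 * (1 - (1+0.11)^(-21)) / 0.11
= 1891 * (1 - 0.111742) / 0.11
= 1891 * 8.07507
= 15269.9581


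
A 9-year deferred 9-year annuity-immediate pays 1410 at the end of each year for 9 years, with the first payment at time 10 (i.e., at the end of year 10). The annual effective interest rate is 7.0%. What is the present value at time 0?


PV at time 9 of the 9-year annuity-immediate:
a_n = 1410 * (1-(1+0.07)^(-9))/0.07 = 9186.4775
Discount back 9 years to time 0:
PV = 9186.4775 * (1+0.07)^(-9)
= 9186.4775 * 0.543934
= 4996.8351


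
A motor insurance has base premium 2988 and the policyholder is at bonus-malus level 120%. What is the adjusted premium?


adjusted = base * BM_level / 100
= 2988 * 120 / 100
= 2988 * 1.2
= 3585.6


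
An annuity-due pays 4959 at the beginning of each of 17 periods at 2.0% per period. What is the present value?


PV_due = PMT * (1-(1+i)^(-n))/i * (1+i)
PV_immediate = 70873.3926
PV_due = 70873.3926 * 1.02
= 72290.8605


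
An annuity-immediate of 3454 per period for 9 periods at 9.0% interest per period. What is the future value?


FV = PMT * ((1+i)^n - 1) / i
= 3454 * ((1.09)^9 - 1) / 0.09
= 3454 * (2.171893 - 1) / 0.09
= 44974.6599


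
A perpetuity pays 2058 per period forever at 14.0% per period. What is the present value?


PV = PMT / i
= 2058 / 0.14
= 14700.0


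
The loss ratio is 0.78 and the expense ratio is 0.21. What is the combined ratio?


Combined ratio = loss ratio + expense ratio
= 0.78 + 0.21
= 0.99


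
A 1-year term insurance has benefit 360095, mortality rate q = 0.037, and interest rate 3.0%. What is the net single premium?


NSP = benefit * q * v
v = 1/(1+i) = 0.970874
NSP = 360095 * 0.037 * 0.970874
= 12935.4515


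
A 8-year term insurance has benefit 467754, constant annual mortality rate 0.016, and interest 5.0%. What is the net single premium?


NSP = benefit * sum_{k=0}^{n-1} k_p_x * q * v^(k+1)
With constant q=0.016, v=0.952381
Sum = 0.098205
NSP = 467754 * 0.098205
= 45935.9008


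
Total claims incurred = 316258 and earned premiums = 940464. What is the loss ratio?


Loss ratio = claims / premiums
= 316258 / 940464
= 0.3363


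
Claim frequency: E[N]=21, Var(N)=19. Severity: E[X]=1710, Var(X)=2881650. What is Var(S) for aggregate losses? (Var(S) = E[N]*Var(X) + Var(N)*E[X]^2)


Var(S) = E[N]*Var(X) + Var(N)*E[X]^2
= 21*2881650 + 19*1710^2
= 60514650 + 55557900
= 1.1607e+08


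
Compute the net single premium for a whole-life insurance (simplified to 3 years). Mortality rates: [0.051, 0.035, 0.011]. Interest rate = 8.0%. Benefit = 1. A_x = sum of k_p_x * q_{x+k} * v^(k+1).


v = 0.925926
Year 0: k_p_x=1.0, q=0.051, term=0.047222
Year 1: k_p_x=0.949, q=0.035, term=0.028477
Year 2: k_p_x=0.915785, q=0.011, term=0.007997
A_x = 0.0837


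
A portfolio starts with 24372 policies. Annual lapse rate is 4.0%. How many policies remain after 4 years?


remaining = initial * (1 - lapse)^years
= 24372 * (1 - 0.04)^4
= 24372 * 0.849347
= 20700.2744


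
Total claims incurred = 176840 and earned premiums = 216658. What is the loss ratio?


Loss ratio = claims / premiums
= 176840 / 216658
= 0.8162


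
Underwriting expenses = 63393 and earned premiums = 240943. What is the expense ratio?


Expense ratio = expenses / premiums
= 63393 / 240943
= 0.2631


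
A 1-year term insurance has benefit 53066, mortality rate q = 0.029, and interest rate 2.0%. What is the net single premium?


NSP = benefit * q * v
v = 1/(1+i) = 0.980392
NSP = 53066 * 0.029 * 0.980392
= 1508.7392


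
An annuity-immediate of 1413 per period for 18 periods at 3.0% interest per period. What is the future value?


FV = PMT * ((1+i)^n - 1) / i
= 1413 * ((1.03)^18 - 1) / 0.03
= 1413 * (1.702433 - 1) / 0.03
= 33084.5972


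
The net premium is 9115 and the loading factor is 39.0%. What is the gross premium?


Gross = net * (1 + loading)
= 9115 * (1 + 0.39)
= 9115 * 1.39
= 12669.85


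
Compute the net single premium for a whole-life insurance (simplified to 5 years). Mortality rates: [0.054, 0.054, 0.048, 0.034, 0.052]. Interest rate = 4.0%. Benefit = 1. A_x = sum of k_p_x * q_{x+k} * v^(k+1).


v = 0.961538
Year 0: k_p_x=1.0, q=0.054, term=0.051923
Year 1: k_p_x=0.946, q=0.054, term=0.04723
Year 2: k_p_x=0.894916, q=0.048, term=0.038188
Year 3: k_p_x=0.85196, q=0.034, term=0.024761
Year 4: k_p_x=0.822993, q=0.052, term=0.035175
A_x = 0.1973


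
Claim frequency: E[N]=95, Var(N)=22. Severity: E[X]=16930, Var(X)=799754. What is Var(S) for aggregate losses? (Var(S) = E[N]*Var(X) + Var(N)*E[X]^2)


Var(S) = E[N]*Var(X) + Var(N)*E[X]^2
= 95*799754 + 22*16930^2
= 75976630 + 6305747800
= 6.3817e+09


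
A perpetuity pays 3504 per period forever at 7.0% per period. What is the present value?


PV = PMT / i
= 3504 / 0.07
= 50057.1429


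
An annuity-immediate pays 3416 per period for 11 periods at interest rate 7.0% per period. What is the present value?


PV = PMT * (1 - (1+i)^(-n)) / i
= 3416 * (1 - (1+0.07)^(-11)) / 0.07
= 3416 * (1 - 0.475093) / 0.07
= 3416 * 7.498674
= 25615.4715


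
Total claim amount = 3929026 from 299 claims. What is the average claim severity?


severity = total / number
= 3929026 / 299
= 13140.5552


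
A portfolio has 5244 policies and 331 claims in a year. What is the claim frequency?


frequency = claims / policies
= 331 / 5244
= 0.0631


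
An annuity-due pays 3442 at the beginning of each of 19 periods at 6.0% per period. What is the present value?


PV_due = PMT * (1-(1+i)^(-n))/i * (1+i)
PV_immediate = 38406.237
PV_due = 38406.237 * 1.06
= 40710.6112


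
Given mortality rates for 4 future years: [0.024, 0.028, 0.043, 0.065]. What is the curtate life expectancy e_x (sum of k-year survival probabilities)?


e_x = sum_{k=1}^{n} k_p_x
k_p_x values:
  1_p_x = 0.976
  2_p_x = 0.948672
  3_p_x = 0.907879
  4_p_x = 0.848867
e_x = 3.6814


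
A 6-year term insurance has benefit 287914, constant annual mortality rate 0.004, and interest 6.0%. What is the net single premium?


NSP = benefit * sum_{k=0}^{n-1} k_p_x * q * v^(k+1)
With constant q=0.004, v=0.943396
Sum = 0.019487
NSP = 287914 * 0.019487
= 5610.5481


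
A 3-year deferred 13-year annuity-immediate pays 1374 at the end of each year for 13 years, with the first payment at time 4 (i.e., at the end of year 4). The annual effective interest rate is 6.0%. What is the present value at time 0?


PV at time 3 of the 13-year annuity-immediate:
a_n = 1374 * (1-(1+0.06)^(-13))/0.06 = 12163.5864
Discount back 3 years to time 0:
PV = 12163.5864 * (1+0.06)^(-3)
= 12163.5864 * 0.839619
= 10212.7817


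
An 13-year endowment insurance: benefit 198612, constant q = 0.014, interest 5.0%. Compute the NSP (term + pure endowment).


Term component = 24264.4339
Pure endowment = 13_p_x * v^13 * benefit = 0.83253 * 0.530321 * 198612 = 87688.8735
NSP = 111953.3074


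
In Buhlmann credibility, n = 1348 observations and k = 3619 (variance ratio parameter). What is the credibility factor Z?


Z = n / (n + k)
= 1348 / (1348 + 3619)
= 1348 / 4967
= 0.2714


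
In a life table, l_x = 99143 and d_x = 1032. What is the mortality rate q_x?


q_x = d_x / l_x
= 1032 / 99143
= 0.0104


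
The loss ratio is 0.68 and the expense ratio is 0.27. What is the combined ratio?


Combined ratio = loss ratio + expense ratio
= 0.68 + 0.27
= 0.95


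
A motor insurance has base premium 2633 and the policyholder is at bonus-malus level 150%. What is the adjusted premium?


adjusted = base * BM_level / 100
= 2633 * 150 / 100
= 2633 * 1.5
= 3949.5


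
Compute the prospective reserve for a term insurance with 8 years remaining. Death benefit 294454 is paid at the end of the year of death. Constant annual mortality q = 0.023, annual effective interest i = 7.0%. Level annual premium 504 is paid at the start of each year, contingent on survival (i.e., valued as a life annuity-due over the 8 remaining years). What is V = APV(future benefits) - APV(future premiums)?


v = 1/(1+i) = 0.934579
APV(future benefits) per unit = sum_{k=0}^{7} k_p_x * q * v^(k+1) = 0.127822
APV(future benefits) = 294454 * 0.127822 = 37637.6798
Life annuity-due factor ä_{x:8} = sum_{k=0}^{7} k_p_x * v^k = 5.946499
APV(future premiums) = 504 * 5.946499 = 2997.0353
V = 37637.6798 - 2997.0353
= 34640.6444


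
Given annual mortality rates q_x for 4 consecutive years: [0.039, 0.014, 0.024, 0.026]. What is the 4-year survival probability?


p_k = 1 - q_k for each year
Survival = product of (1 - q_k)
= 0.961 * 0.986 * 0.976 * 0.974
= 0.9008


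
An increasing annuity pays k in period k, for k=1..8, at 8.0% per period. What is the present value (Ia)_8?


(Ia)_n = sum_{k=1}^{n} k * v^k, v = 1/(1+i)
v = 0.925926
Sum computed term by term:
(Ia)_8 = 23.5527


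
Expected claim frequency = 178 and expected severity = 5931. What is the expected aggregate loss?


E[S] = E[N] * E[X]
= 178 * 5931
= 1.0557e+06


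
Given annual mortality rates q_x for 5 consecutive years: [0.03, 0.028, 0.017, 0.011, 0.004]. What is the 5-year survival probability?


p_k = 1 - q_k for each year
Survival = product of (1 - q_k)
= 0.97 * 0.972 * 0.983 * 0.989 * 0.996
= 0.913


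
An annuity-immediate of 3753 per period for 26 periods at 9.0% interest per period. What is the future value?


FV = PMT * ((1+i)^n - 1) / i
= 3753 * ((1.09)^26 - 1) / 0.09
= 3753 * (9.399158 - 1) / 0.09
= 350244.8853


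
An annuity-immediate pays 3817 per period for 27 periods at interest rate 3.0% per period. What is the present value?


PV = PMT * (1 - (1+i)^(-n)) / i
= 3817 * (1 - (1+0.03)^(-27)) / 0.03
= 3817 * (1 - 0.450189) / 0.03
= 3817 * 18.327031
= 69954.2791


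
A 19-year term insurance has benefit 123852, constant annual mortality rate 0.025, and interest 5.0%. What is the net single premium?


NSP = benefit * sum_{k=0}^{n-1} k_p_x * q * v^(k+1)
With constant q=0.025, v=0.952381
Sum = 0.251794
NSP = 123852 * 0.251794
= 31185.1299


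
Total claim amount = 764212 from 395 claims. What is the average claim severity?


severity = total / number
= 764212 / 395
= 1934.7139


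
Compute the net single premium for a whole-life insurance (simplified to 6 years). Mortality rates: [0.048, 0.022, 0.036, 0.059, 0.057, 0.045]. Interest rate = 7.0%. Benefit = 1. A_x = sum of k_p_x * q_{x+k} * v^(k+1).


v = 0.934579
Year 0: k_p_x=1.0, q=0.048, term=0.04486
Year 1: k_p_x=0.952, q=0.022, term=0.018293
Year 2: k_p_x=0.931056, q=0.036, term=0.027361
Year 3: k_p_x=0.897538, q=0.059, term=0.040399
Year 4: k_p_x=0.844583, q=0.057, term=0.034324
Year 5: k_p_x=0.796442, q=0.045, term=0.023882
A_x = 0.1891


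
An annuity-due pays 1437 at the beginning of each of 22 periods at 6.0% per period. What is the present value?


PV_due = PMT * (1-(1+i)^(-n))/i * (1+i)
PV_immediate = 17303.7529
PV_due = 17303.7529 * 1.06
= 18341.9781


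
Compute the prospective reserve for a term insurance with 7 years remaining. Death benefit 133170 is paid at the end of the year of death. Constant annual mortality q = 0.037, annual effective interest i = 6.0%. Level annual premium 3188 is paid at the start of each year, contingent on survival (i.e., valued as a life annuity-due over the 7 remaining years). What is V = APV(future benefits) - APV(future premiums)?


v = 1/(1+i) = 0.943396
APV(future benefits) per unit = sum_{k=0}^{6} k_p_x * q * v^(k+1) = 0.186606
APV(future benefits) = 133170 * 0.186606 = 24850.2707
Life annuity-due factor ä_{x:7} = sum_{k=0}^{6} k_p_x * v^k = 5.345999
APV(future premiums) = 3188 * 5.345999 = 17043.0445
V = 24850.2707 - 17043.0445
= 7807.2262


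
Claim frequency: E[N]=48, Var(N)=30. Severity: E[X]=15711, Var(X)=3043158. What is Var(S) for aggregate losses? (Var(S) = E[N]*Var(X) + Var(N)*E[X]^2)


Var(S) = E[N]*Var(X) + Var(N)*E[X]^2
= 48*3043158 + 30*15711^2
= 146071584 + 7405065630
= 7.5511e+09


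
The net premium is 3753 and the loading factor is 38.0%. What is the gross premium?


Gross = net * (1 + loading)
= 3753 * (1 + 0.38)
= 3753 * 1.38
= 5179.14


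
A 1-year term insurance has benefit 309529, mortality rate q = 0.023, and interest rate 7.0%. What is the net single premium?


NSP = benefit * q * v
v = 1/(1+i) = 0.934579
NSP = 309529 * 0.023 * 0.934579
= 6653.4271


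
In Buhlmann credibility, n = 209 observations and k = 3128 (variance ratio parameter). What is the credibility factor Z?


Z = n / (n + k)
= 209 / (209 + 3128)
= 209 / 3337
= 0.0626


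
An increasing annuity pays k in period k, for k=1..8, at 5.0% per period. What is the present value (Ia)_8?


(Ia)_n = sum_{k=1}^{n} k * v^k, v = 1/(1+i)
v = 0.952381
Sum computed term by term:
(Ia)_8 = 27.4332


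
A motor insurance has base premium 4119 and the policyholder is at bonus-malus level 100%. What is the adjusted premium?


adjusted = base * BM_level / 100
= 4119 * 100 / 100
= 4119 * 1.0
= 4119.0


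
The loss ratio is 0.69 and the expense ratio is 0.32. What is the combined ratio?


Combined ratio = loss ratio + expense ratio
= 0.69 + 0.32
= 1.01


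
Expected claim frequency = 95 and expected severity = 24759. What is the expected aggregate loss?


E[S] = E[N] * E[X]
= 95 * 24759
= 2.3521e+06


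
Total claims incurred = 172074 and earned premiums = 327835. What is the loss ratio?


Loss ratio = claims / premiums
= 172074 / 327835
= 0.5249


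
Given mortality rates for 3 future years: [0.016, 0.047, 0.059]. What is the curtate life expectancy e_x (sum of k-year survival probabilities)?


e_x = sum_{k=1}^{n} k_p_x
k_p_x values:
  1_p_x = 0.984
  2_p_x = 0.937752
  3_p_x = 0.882425
e_x = 2.8042


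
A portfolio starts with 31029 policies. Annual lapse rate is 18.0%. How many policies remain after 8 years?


remaining = initial * (1 - lapse)^years
= 31029 * (1 - 0.18)^8
= 31029 * 0.204414
= 6342.7647


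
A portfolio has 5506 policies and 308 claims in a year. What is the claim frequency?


frequency = claims / policies
= 308 / 5506
= 0.0559


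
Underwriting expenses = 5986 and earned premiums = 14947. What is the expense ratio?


Expense ratio = expenses / premiums
= 5986 / 14947
= 0.4005


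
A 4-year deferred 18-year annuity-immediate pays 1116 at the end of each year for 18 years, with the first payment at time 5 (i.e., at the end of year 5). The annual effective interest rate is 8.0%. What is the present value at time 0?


PV at time 4 of the 18-year annuity-immediate:
a_n = 1116 * (1-(1+0.08)^(-18))/0.08 = 10459.026
Discount back 4 years to time 0:
PV = 10459.026 * (1+0.08)^(-4)
= 10459.026 * 0.73503
= 7687.6964


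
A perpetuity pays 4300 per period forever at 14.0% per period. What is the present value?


PV = PMT / i
= 4300 / 0.14
= 30714.2857


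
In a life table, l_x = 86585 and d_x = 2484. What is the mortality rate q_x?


q_x = d_x / l_x
= 2484 / 86585
= 0.0287


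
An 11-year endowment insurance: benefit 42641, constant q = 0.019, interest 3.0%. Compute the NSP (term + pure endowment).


Term component = 6861.8594
Pure endowment = 11_p_x * v^11 * benefit = 0.809765 * 0.722421 * 42641 = 24944.6256
NSP = 31806.4851


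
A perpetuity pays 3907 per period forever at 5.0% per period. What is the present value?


PV = PMT / i
= 3907 / 0.05
= 78140.0


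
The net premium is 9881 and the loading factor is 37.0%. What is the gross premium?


Gross = net * (1 + loading)
= 9881 * (1 + 0.37)
= 9881 * 1.37
= 13536.97


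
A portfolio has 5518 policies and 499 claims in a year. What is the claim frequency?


frequency = claims / policies
= 499 / 5518
= 0.0904


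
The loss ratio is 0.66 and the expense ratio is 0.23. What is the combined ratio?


Combined ratio = loss ratio + expense ratio
= 0.66 + 0.23
= 0.89


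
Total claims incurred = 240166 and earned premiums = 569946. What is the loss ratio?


Loss ratio = claims / premiums
= 240166 / 569946
= 0.4214


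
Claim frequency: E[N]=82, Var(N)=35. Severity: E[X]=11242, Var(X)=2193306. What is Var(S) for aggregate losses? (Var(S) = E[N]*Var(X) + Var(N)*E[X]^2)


Var(S) = E[N]*Var(X) + Var(N)*E[X]^2
= 82*2193306 + 35*11242^2
= 179851092 + 4423389740
= 4.6032e+09


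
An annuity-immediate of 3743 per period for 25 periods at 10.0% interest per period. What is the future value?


FV = PMT * ((1+i)^n - 1) / i
= 3743 * ((1.1)^25 - 1) / 0.1
= 3743 * (10.834706 - 1) / 0.1
= 368113.0435


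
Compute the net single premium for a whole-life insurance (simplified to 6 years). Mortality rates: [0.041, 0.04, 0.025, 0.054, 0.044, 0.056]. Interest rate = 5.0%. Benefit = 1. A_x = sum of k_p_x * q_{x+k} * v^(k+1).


v = 0.952381
Year 0: k_p_x=1.0, q=0.041, term=0.039048
Year 1: k_p_x=0.959, q=0.04, term=0.034794
Year 2: k_p_x=0.92064, q=0.025, term=0.019882
Year 3: k_p_x=0.897624, q=0.054, term=0.039878
Year 4: k_p_x=0.849152, q=0.044, term=0.029275
Year 5: k_p_x=0.81179, q=0.056, term=0.033923
A_x = 0.1968


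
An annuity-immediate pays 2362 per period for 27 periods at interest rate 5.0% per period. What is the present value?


PV = PMT * (1 - (1+i)^(-n)) / i
= 2362 * (1 - (1+0.05)^(-27)) / 0.05
= 2362 * (1 - 0.267848) / 0.05
= 2362 * 14.643034
= 34586.8454


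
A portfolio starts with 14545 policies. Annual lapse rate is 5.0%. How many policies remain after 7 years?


remaining = initial * (1 - lapse)^years
= 14545 * (1 - 0.05)^7
= 14545 * 0.698337
= 10157.316


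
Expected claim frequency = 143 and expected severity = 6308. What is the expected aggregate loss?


E[S] = E[N] * E[X]
= 143 * 6308
= 902044


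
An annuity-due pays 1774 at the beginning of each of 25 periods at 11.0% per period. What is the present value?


PV_due = PMT * (1-(1+i)^(-n))/i * (1+i)
PV_immediate = 14940.175
PV_due = 14940.175 * 1.11
= 16583.5943


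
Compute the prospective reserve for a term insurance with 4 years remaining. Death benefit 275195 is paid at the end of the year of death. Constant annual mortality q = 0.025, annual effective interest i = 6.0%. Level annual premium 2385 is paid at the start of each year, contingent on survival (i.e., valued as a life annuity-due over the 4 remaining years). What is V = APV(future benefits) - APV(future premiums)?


v = 1/(1+i) = 0.943396
APV(future benefits) per unit = sum_{k=0}^{3} k_p_x * q * v^(k+1) = 0.083587
APV(future benefits) = 275195 * 0.083587 = 23002.6232
Life annuity-due factor ä_{x:4} = sum_{k=0}^{3} k_p_x * v^k = 3.544073
APV(future premiums) = 2385 * 3.544073 = 8452.6146
V = 23002.6232 - 8452.6146
= 14550.0086


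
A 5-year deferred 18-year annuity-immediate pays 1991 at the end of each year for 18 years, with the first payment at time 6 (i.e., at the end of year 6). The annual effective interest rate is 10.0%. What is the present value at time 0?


PV at time 5 of the 18-year annuity-immediate:
a_n = 1991 * (1-(1+0.1)^(-18))/0.1 = 16329.0115
Discount back 5 years to time 0:
PV = 16329.0115 * (1+0.1)^(-5)
= 16329.0115 * 0.620921
= 10139.0314


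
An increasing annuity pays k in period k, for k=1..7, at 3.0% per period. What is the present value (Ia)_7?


(Ia)_n = sum_{k=1}^{n} k * v^k, v = 1/(1+i)
v = 0.970874
Sum computed term by term:
(Ia)_7 = 24.185


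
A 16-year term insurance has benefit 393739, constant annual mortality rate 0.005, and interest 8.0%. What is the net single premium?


NSP = benefit * sum_{k=0}^{n-1} k_p_x * q * v^(k+1)
With constant q=0.005, v=0.925926
Sum = 0.042977
NSP = 393739 * 0.042977
= 16921.6331


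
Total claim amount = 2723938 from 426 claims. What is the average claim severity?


severity = total / number
= 2723938 / 426
= 6394.2207


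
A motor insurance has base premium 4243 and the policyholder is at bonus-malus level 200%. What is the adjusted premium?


adjusted = base * BM_level / 100
= 4243 * 200 / 100
= 4243 * 2.0
= 8486.0


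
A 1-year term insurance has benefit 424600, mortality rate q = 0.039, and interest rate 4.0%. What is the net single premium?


NSP = benefit * q * v
v = 1/(1+i) = 0.961538
NSP = 424600 * 0.039 * 0.961538
= 15922.5


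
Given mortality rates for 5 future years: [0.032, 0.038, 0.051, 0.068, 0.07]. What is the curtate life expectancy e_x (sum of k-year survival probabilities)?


e_x = sum_{k=1}^{n} k_p_x
k_p_x values:
  1_p_x = 0.968
  2_p_x = 0.931216
  3_p_x = 0.883724
  4_p_x = 0.823631
  5_p_x = 0.765977
e_x = 4.3725


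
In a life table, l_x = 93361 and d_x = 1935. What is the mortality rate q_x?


q_x = d_x / l_x
= 1935 / 93361
= 0.0207


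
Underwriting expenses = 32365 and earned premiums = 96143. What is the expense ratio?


Expense ratio = expenses / premiums
= 32365 / 96143
= 0.3366


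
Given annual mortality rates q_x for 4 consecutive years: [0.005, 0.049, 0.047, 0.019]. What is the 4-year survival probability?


p_k = 1 - q_k for each year
Survival = product of (1 - q_k)
= 0.995 * 0.951 * 0.953 * 0.981
= 0.8846


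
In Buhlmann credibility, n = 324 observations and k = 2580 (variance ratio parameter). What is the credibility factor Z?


Z = n / (n + k)
= 324 / (324 + 2580)
= 324 / 2904
= 0.1116


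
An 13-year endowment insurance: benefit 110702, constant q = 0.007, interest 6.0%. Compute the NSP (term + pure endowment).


Term component = 6616.5931
Pure endowment = 13_p_x * v^13 * benefit = 0.912726 * 0.468839 * 110702 = 47371.7522
NSP = 53988.3453


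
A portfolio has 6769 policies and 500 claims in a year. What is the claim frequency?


frequency = claims / policies
= 500 / 6769
= 0.0739


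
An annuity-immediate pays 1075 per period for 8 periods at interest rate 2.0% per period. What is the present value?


PV = PMT * (1 - (1+i)^(-n)) / i
= 1075 * (1 - (1+0.02)^(-8)) / 0.02
= 1075 * (1 - 0.85349) / 0.02
= 1075 * 7.325481
= 7874.8925


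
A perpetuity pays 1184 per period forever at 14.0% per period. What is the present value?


PV = PMT / i
= 1184 / 0.14
= 8457.1429


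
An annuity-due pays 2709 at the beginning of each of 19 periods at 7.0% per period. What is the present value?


PV_due = PMT * (1-(1+i)^(-n))/i * (1+i)
PV_immediate = 27999.1275
PV_due = 27999.1275 * 1.07
= 29959.0664


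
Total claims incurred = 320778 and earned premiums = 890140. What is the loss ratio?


Loss ratio = claims / premiums
= 320778 / 890140
= 0.3604


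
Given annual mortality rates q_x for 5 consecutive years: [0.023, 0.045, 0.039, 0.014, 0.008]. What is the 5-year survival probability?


p_k = 1 - q_k for each year
Survival = product of (1 - q_k)
= 0.977 * 0.955 * 0.961 * 0.986 * 0.992
= 0.877


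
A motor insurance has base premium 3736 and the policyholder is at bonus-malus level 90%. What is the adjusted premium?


adjusted = base * BM_level / 100
= 3736 * 90 / 100
= 3736 * 0.9
= 3362.4


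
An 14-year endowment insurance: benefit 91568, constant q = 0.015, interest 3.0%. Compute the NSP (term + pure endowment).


Term component = 14191.8255
Pure endowment = 14_p_x * v^14 * benefit = 0.809296 * 0.661118 * 91568 = 48992.5235
NSP = 63184.349


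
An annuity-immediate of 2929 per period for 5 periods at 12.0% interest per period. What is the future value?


FV = PMT * ((1+i)^n - 1) / i
= 2929 * ((1.12)^5 - 1) / 0.12
= 2929 * (1.762342 - 1) / 0.12
= 18607.4899


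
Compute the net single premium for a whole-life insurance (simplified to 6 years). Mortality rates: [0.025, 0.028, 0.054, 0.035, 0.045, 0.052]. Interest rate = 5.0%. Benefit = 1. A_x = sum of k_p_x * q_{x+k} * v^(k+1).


v = 0.952381
Year 0: k_p_x=1.0, q=0.025, term=0.02381
Year 1: k_p_x=0.975, q=0.028, term=0.024762
Year 2: k_p_x=0.9477, q=0.054, term=0.044208
Year 3: k_p_x=0.896524, q=0.035, term=0.025815
Year 4: k_p_x=0.865146, q=0.045, term=0.030504
Year 5: k_p_x=0.826214, q=0.052, term=0.03206
A_x = 0.1812


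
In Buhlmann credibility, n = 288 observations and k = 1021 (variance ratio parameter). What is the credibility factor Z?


Z = n / (n + k)
= 288 / (288 + 1021)
= 288 / 1309
= 0.22


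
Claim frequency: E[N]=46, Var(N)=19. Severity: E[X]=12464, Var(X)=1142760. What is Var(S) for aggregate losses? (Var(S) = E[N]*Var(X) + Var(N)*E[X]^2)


Var(S) = E[N]*Var(X) + Var(N)*E[X]^2
= 46*1142760 + 19*12464^2
= 52566960 + 2951674624
= 3.0042e+09


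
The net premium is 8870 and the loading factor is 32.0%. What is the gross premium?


Gross = net * (1 + loading)
= 8870 * (1 + 0.32)
= 8870 * 1.32
= 11708.4


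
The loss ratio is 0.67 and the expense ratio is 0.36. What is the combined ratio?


Combined ratio = loss ratio + expense ratio
= 0.67 + 0.36
= 1.03


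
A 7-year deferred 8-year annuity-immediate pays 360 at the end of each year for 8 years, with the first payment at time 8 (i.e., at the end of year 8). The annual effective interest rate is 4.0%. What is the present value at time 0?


PV at time 7 of the 8-year annuity-immediate:
a_n = 360 * (1-(1+0.04)^(-8))/0.04 = 2423.7882
Discount back 7 years to time 0:
PV = 2423.7882 * (1+0.04)^(-7)
= 2423.7882 * 0.759918
= 1841.8798


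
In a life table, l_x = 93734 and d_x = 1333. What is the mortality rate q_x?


q_x = d_x / l_x
= 1333 / 93734
= 0.0142


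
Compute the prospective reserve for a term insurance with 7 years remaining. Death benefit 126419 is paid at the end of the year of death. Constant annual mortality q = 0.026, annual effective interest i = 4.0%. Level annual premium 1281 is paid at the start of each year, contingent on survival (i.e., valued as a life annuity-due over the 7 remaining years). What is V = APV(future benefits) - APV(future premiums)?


v = 1/(1+i) = 0.961538
APV(future benefits) per unit = sum_{k=0}^{6} k_p_x * q * v^(k+1) = 0.144991
APV(future benefits) = 126419 * 0.144991 = 18329.6602
Life annuity-due factor ä_{x:7} = sum_{k=0}^{6} k_p_x * v^k = 5.799654
APV(future premiums) = 1281 * 5.799654 = 7429.3563
V = 18329.6602 - 7429.3563
= 10900.304


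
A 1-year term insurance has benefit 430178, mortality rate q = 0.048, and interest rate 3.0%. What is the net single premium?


NSP = benefit * q * v
v = 1/(1+i) = 0.970874
NSP = 430178 * 0.048 * 0.970874
= 20047.1301


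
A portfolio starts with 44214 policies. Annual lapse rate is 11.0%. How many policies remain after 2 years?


remaining = initial * (1 - lapse)^years
= 44214 * (1 - 0.11)^2
= 44214 * 0.7921
= 35021.9094


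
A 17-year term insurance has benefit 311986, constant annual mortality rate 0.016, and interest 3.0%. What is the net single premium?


NSP = benefit * sum_{k=0}^{n-1} k_p_x * q * v^(k+1)
With constant q=0.016, v=0.970874
Sum = 0.187853
NSP = 311986 * 0.187853
= 58607.6119


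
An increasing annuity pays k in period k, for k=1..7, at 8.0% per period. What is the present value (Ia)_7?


(Ia)_n = sum_{k=1}^{n} k * v^k, v = 1/(1+i)
v = 0.925926
Sum computed term by term:
(Ia)_7 = 19.2306


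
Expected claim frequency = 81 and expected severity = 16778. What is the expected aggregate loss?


E[S] = E[N] * E[X]
= 81 * 16778
= 1.3590e+06


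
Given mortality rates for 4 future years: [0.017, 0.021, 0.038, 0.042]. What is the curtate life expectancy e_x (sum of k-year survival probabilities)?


e_x = sum_{k=1}^{n} k_p_x
k_p_x values:
  1_p_x = 0.983
  2_p_x = 0.962357
  3_p_x = 0.925787
  4_p_x = 0.886904
e_x = 3.758


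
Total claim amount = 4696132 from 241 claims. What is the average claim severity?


severity = total / number
= 4696132 / 241
= 19486.0249


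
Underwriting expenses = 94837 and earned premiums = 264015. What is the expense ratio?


Expense ratio = expenses / premiums
= 94837 / 264015
= 0.3592


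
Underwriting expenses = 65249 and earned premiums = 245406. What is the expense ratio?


Expense ratio = expenses / premiums
= 65249 / 245406
= 0.2659


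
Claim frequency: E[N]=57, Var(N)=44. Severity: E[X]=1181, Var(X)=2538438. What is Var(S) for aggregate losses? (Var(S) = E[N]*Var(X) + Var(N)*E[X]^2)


Var(S) = E[N]*Var(X) + Var(N)*E[X]^2
= 57*2538438 + 44*1181^2
= 144690966 + 61369484
= 2.0606e+08


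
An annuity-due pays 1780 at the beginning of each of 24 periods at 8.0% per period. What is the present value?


PV_due = PMT * (1-(1+i)^(-n))/i * (1+i)
PV_immediate = 18741.1897
PV_due = 18741.1897 * 1.08
= 20240.4849


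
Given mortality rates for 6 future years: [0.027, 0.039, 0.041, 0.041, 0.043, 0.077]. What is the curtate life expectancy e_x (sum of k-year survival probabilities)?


e_x = sum_{k=1}^{n} k_p_x
k_p_x values:
  1_p_x = 0.973
  2_p_x = 0.935053
  3_p_x = 0.896716
  4_p_x = 0.85995
  5_p_x = 0.822973
  6_p_x = 0.759604
e_x = 5.2473


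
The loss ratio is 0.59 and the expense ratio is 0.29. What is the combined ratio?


Combined ratio = loss ratio + expense ratio
= 0.59 + 0.29
= 0.88


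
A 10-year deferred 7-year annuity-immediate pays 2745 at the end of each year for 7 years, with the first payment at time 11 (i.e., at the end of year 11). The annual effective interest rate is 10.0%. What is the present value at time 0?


PV at time 10 of the 7-year annuity-immediate:
a_n = 2745 * (1-(1+0.1)^(-7))/0.1 = 13363.8097
Discount back 10 years to time 0:
PV = 13363.8097 * (1+0.1)^(-10)
= 13363.8097 * 0.385543
= 5152.3271


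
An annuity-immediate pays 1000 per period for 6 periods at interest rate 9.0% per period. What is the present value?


PV = PMT * (1 - (1+i)^(-n)) / i
= 1000 * (1 - (1+0.09)^(-6)) / 0.09
= 1000 * (1 - 0.596267) / 0.09
= 1000 * 4.485919
= 4485.9186


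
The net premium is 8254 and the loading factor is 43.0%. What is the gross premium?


Gross = net * (1 + loading)
= 8254 * (1 + 0.43)
= 8254 * 1.43
= 11803.22


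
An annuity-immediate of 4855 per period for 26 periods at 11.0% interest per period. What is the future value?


FV = PMT * ((1+i)^n - 1) / i
= 4855 * ((1.11)^26 - 1) / 0.11
= 4855 * (15.079865 - 1) / 0.11
= 621434.0337


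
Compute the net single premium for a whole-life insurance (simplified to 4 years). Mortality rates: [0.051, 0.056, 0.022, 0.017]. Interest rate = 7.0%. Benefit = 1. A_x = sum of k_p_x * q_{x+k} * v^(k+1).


v = 0.934579
Year 0: k_p_x=1.0, q=0.051, term=0.047664
Year 1: k_p_x=0.949, q=0.056, term=0.046418
Year 2: k_p_x=0.895856, q=0.022, term=0.016088
Year 3: k_p_x=0.876147, q=0.017, term=0.011363
A_x = 0.1215


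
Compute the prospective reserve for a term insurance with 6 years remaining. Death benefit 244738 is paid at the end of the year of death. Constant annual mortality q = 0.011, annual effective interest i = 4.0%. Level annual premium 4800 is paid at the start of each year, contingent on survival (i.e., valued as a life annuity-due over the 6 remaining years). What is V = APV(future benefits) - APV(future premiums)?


v = 1/(1+i) = 0.961538
APV(future benefits) per unit = sum_{k=0}^{5} k_p_x * q * v^(k+1) = 0.056172
APV(future benefits) = 244738 * 0.056172 = 13747.3627
Life annuity-due factor ä_{x:6} = sum_{k=0}^{5} k_p_x * v^k = 5.310784
APV(future premiums) = 4800 * 5.310784 = 25491.7633
V = 13747.3627 - 25491.7633
= -11744.4005


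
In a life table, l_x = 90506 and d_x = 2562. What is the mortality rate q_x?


q_x = d_x / l_x
= 2562 / 90506
= 0.0283


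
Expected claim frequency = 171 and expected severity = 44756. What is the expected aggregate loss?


E[S] = E[N] * E[X]
= 171 * 44756
= 7.6533e+06


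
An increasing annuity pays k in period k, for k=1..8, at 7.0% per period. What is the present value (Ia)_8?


(Ia)_n = sum_{k=1}^{n} k * v^k, v = 1/(1+i)
v = 0.934579
Sum computed term by term:
(Ia)_8 = 24.7602


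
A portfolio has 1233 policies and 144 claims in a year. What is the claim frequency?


frequency = claims / policies
= 144 / 1233
= 0.1168


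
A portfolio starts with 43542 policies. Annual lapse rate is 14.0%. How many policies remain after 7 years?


remaining = initial * (1 - lapse)^years
= 43542 * (1 - 0.14)^7
= 43542 * 0.347928
= 15149.4732


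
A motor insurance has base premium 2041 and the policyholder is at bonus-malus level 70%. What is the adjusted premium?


adjusted = base * BM_level / 100
= 2041 * 70 / 100
= 2041 * 0.7
= 1428.7
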